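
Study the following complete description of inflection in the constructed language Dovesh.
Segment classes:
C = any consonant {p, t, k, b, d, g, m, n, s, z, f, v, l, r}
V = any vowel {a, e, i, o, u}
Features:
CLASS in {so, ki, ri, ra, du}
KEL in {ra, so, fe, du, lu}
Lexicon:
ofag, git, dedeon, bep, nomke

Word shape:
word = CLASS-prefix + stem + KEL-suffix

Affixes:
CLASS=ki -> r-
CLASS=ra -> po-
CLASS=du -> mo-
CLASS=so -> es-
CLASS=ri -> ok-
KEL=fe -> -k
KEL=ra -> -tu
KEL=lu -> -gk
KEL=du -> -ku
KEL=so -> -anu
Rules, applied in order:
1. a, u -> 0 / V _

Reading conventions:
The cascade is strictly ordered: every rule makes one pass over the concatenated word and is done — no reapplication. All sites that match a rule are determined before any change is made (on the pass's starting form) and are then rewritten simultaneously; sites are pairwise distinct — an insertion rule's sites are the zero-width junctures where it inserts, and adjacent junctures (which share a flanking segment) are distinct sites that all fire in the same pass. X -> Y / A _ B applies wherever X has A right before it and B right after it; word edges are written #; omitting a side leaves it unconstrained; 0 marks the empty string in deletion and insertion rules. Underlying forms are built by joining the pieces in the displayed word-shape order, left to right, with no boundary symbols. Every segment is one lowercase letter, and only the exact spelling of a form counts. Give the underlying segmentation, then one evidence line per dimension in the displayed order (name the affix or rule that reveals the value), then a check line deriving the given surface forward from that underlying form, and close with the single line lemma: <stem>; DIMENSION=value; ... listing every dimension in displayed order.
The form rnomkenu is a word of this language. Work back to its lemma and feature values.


underlying: r-nomke-anu
CLASS=ki - signalled by the affix r-
KEL=so - signalled by the affix -anu
check: rnomkeanu -> rnomkenu
lemma: nomke; CLASS=ki; KEL=so


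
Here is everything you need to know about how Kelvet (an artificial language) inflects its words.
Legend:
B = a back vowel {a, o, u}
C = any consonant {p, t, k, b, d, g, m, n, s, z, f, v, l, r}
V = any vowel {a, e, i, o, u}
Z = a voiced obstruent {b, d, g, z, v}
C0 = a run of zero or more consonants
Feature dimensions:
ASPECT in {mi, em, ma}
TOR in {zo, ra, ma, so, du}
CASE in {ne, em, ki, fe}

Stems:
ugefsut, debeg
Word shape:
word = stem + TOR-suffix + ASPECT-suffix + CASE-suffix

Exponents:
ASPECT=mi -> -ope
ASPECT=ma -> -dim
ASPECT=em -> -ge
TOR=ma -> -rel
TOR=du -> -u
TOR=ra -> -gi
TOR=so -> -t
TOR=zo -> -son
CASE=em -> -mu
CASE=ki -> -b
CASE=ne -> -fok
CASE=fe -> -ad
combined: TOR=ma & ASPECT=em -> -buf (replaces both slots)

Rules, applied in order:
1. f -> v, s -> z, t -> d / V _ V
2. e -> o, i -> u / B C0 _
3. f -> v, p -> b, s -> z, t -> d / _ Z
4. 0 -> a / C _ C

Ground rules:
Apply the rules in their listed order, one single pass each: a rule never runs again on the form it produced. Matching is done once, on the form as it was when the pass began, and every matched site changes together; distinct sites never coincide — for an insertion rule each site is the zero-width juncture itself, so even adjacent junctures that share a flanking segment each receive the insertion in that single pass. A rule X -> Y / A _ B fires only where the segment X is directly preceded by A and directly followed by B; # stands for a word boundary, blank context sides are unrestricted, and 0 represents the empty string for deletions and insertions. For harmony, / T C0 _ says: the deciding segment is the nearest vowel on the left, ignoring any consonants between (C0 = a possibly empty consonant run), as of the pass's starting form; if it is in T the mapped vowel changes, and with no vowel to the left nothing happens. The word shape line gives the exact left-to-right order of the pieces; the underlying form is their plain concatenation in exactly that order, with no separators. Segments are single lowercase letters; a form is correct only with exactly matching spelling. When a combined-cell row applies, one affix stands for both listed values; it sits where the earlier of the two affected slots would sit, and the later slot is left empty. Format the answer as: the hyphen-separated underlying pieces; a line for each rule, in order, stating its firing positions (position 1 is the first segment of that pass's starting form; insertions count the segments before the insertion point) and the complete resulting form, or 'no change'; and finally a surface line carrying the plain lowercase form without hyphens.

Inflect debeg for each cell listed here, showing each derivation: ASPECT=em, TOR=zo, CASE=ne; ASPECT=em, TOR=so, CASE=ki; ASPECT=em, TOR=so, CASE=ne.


cell ASPECT=em, TOR=zo, CASE=ne:
underlying: debeg-son-ge-fok
1. f -> v, s -> z, t -> d / V _ V: fires at position(s) 11: debegsongevok
2. e -> o, i -> u / B C0 _: fires at position(s) 10: debegsongovok
3. f -> v, p -> b, s -> z, t -> d / _ Z: no change
4. 0 -> a / C _ C: inserts after position(s) 5, 8: debegasonagovok
surface: debegasonagovok

cell ASPECT=em, TOR=so, CASE=ki:
underlying: debeg-t-ge-b
1. f -> v, s -> z, t -> d / V _ V: no change
2. e -> o, i -> u / B C0 _: no change
3. f -> v, p -> b, s -> z, t -> d / _ Z: fires at position(s) 6: debegdgeb
4. 0 -> a / C _ C: inserts after position(s) 5, 6: debegadageb
surface: debegadageb

cell ASPECT=em, TOR=so, CASE=ne:
underlying: debeg-t-ge-fok
1. f -> v, s -> z, t -> d / V _ V: fires at position(s) 9: debegtgevok
2. e -> o, i -> u / B C0 _: no change
3. f -> v, p -> b, s -> z, t -> d / _ Z: fires at position(s) 6: debegdgevok
4. 0 -> a / C _ C: inserts after position(s) 5, 6: debegadagevok
surface: debegadagevok


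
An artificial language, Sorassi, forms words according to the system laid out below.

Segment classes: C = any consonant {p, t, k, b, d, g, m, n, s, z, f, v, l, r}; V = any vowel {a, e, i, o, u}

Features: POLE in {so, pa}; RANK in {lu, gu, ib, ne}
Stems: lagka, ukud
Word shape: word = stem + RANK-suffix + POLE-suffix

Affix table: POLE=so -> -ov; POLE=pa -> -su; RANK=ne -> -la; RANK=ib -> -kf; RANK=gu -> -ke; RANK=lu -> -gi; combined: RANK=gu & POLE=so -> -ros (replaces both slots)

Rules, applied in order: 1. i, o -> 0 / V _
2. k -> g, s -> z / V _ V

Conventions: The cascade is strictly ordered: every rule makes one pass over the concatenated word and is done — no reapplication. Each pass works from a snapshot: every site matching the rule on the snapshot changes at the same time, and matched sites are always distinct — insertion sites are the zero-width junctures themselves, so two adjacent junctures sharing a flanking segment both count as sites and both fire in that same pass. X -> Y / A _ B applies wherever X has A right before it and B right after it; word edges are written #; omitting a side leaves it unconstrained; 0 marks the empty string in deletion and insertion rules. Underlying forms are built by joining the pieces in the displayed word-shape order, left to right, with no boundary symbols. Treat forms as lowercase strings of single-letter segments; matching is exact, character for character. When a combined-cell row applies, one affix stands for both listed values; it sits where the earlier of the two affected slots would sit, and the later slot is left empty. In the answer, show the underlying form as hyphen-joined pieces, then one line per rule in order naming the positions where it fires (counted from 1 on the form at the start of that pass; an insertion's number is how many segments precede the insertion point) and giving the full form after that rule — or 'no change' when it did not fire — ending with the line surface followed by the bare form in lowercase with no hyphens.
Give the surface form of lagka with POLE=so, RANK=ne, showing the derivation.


underlying: lagka-la-ov
1. i, o -> 0 / V _: fires at position(s) 8: lagkalav
2. k -> g, s -> z / V _ V: no change
surface: lagkalav


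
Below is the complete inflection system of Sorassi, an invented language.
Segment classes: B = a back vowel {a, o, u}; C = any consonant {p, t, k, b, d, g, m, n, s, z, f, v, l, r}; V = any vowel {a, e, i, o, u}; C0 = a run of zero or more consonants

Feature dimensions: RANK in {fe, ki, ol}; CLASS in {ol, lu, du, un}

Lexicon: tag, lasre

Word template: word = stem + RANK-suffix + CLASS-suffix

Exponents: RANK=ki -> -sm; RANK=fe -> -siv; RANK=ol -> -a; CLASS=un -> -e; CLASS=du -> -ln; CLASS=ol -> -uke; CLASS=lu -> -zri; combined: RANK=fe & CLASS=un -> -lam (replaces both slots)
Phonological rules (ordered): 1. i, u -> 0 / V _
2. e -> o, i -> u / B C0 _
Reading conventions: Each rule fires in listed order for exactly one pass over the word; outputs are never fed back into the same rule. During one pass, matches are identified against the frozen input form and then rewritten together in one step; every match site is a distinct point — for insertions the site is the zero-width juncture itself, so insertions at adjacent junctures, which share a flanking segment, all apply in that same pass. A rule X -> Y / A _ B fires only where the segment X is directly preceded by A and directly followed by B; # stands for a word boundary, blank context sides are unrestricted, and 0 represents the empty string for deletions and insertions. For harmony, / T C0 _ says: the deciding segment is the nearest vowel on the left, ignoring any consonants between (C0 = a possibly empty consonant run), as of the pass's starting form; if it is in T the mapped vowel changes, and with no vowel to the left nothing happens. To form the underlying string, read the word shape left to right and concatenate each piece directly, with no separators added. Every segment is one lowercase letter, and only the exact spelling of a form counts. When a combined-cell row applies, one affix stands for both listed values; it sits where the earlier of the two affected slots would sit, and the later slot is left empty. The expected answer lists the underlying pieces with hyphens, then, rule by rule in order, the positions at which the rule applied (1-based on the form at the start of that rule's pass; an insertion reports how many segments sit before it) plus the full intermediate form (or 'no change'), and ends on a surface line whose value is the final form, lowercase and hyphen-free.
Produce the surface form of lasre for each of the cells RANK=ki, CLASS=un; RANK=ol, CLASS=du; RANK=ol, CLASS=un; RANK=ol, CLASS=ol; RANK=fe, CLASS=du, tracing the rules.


cell RANK=ki, CLASS=un:
underlying: lasre-sm-e
1. i, u -> 0 / V _: no change
2. e -> o, i -> u / B C0 _: fires at position(s) 5: lasrosme
surface: lasrosme

cell RANK=ol, CLASS=du:
underlying: lasre-a-ln
1. i, u -> 0 / V _: no change
2. e -> o, i -> u / B C0 _: fires at position(s) 5: lasroaln
surface: lasroaln

cell RANK=ol, CLASS=un:
underlying: lasre-a-e
1. i, u -> 0 / V _: no change
2. e -> o, i -> u / B C0 _: fires at position(s) 5, 7: lasroao
surface: lasroao

cell RANK=ol, CLASS=ol:
underlying: lasre-a-uke
1. i, u -> 0 / V _: fires at position(s) 7: lasreake
2. e -> o, i -> u / B C0 _: fires at position(s) 5, 8: lasroako
surface: lasroako

cell RANK=fe, CLASS=du:
underlying: lasre-siv-ln
1. i, u -> 0 / V _: no change
2. e -> o, i -> u / B C0 _: fires at position(s) 5: lasrosivln
surface: lasrosivln


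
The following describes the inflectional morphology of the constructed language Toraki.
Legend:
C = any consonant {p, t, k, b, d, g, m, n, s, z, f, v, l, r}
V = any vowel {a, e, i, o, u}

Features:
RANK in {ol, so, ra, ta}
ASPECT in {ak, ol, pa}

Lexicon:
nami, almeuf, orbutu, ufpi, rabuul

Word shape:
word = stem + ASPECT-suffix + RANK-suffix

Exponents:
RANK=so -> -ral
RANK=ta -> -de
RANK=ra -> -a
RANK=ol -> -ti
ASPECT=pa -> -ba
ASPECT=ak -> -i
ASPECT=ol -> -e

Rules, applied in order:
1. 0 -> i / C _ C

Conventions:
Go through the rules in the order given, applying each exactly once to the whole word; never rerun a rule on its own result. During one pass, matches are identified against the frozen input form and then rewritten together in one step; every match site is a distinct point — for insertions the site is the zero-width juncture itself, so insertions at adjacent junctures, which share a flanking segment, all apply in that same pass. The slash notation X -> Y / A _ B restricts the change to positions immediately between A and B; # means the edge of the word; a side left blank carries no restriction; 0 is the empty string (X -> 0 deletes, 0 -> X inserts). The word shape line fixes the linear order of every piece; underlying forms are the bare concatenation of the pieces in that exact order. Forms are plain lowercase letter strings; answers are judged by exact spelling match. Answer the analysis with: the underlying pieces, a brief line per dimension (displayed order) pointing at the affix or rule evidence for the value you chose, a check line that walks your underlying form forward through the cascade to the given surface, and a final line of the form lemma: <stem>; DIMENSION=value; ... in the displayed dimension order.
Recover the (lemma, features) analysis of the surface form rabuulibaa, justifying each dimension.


underlying: rabuul-ba-a
RANK=ra - signalled by the affix -a
ASPECT=pa - signalled by the affix -ba
check: rabuulbaa -> rabuulibaa
lemma: rabuul; RANK=ra; ASPECT=pa


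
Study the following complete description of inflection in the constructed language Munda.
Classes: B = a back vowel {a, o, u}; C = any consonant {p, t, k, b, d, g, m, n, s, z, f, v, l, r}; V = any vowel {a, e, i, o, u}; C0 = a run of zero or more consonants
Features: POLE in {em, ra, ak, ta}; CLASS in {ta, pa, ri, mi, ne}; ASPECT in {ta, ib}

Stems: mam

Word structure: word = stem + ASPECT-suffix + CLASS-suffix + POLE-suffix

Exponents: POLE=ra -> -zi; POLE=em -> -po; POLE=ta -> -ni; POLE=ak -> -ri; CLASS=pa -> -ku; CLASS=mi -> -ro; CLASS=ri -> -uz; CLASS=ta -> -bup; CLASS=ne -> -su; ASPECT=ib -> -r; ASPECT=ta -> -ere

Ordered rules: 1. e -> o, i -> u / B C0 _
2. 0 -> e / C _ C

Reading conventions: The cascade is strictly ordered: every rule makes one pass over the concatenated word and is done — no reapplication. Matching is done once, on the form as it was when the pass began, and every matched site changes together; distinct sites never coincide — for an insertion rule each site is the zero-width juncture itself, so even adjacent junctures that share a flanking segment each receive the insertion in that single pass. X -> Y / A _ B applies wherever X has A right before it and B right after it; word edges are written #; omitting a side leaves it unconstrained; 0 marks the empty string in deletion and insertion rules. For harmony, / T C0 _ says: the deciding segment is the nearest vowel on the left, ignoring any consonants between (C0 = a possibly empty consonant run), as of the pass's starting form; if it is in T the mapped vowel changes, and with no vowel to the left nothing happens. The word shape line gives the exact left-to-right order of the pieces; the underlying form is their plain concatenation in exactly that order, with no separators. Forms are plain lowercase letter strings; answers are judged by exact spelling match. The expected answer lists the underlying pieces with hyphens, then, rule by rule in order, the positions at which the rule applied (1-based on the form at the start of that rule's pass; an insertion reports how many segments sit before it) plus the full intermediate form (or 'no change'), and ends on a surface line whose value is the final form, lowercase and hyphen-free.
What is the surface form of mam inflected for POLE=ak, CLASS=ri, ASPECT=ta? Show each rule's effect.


underlying: mam-ere-uz-ri
1. e -> o, i -> u / B C0 _: fires at position(s) 4, 10: mamoreuzru
2. 0 -> e / C _ C: inserts after position(s) 8: mamoreuzeru
surface: mamoreuzeru


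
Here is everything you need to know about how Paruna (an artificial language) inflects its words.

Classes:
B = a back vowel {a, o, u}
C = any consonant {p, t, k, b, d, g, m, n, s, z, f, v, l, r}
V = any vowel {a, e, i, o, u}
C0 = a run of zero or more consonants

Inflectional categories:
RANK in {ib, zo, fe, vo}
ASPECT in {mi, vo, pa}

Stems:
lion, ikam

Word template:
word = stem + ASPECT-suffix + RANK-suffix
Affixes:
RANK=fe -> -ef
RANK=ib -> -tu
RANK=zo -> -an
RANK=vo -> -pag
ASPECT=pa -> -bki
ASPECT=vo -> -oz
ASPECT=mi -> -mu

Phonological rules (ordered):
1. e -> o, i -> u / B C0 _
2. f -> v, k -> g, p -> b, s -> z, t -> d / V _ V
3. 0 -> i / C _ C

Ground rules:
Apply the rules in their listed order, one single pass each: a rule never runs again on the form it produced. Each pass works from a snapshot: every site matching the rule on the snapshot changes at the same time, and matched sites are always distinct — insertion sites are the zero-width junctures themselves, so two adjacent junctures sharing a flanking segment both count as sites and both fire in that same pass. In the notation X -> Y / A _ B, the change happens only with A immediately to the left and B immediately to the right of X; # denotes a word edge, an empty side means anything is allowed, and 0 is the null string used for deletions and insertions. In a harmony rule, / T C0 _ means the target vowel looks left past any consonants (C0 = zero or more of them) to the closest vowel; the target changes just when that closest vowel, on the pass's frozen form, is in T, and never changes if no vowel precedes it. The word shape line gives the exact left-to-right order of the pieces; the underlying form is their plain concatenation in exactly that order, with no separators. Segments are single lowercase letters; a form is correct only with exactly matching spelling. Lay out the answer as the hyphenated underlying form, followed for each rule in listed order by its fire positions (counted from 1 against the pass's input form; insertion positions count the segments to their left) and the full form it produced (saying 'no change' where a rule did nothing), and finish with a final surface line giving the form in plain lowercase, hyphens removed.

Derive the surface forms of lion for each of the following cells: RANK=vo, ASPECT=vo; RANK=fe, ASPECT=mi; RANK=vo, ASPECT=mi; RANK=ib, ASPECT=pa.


cell RANK=vo, ASPECT=vo:
underlying: lion-oz-pag
1. e -> o, i -> u / B C0 _: no change
2. f -> v, k -> g, p -> b, s -> z, t -> d / V _ V: no change
3. 0 -> i / C _ C: inserts after position(s) 6: lionozipag
surface: lionozipag

cell RANK=fe, ASPECT=mi:
underlying: lion-mu-ef
1. e -> o, i -> u / B C0 _: fires at position(s) 7: lionmuof
2. f -> v, k -> g, p -> b, s -> z, t -> d / V _ V: no change
3. 0 -> i / C _ C: inserts after position(s) 4: lionimuof
surface: lionimuof

cell RANK=vo, ASPECT=mi:
underlying: lion-mu-pag
1. e -> o, i -> u / B C0 _: no change
2. f -> v, k -> g, p -> b, s -> z, t -> d / V _ V: fires at position(s) 7: lionmubag
3. 0 -> i / C _ C: inserts after position(s) 4: lionimubag
surface: lionimubag

cell RANK=ib, ASPECT=pa:
underlying: lion-bki-tu
1. e -> o, i -> u / B C0 _: fires at position(s) 7: lionbkutu
2. f -> v, k -> g, p -> b, s -> z, t -> d / V _ V: fires at position(s) 8: lionbkudu
3. 0 -> i / C _ C: inserts after position(s) 4, 5: lionibikudu
surface: lionibikudu


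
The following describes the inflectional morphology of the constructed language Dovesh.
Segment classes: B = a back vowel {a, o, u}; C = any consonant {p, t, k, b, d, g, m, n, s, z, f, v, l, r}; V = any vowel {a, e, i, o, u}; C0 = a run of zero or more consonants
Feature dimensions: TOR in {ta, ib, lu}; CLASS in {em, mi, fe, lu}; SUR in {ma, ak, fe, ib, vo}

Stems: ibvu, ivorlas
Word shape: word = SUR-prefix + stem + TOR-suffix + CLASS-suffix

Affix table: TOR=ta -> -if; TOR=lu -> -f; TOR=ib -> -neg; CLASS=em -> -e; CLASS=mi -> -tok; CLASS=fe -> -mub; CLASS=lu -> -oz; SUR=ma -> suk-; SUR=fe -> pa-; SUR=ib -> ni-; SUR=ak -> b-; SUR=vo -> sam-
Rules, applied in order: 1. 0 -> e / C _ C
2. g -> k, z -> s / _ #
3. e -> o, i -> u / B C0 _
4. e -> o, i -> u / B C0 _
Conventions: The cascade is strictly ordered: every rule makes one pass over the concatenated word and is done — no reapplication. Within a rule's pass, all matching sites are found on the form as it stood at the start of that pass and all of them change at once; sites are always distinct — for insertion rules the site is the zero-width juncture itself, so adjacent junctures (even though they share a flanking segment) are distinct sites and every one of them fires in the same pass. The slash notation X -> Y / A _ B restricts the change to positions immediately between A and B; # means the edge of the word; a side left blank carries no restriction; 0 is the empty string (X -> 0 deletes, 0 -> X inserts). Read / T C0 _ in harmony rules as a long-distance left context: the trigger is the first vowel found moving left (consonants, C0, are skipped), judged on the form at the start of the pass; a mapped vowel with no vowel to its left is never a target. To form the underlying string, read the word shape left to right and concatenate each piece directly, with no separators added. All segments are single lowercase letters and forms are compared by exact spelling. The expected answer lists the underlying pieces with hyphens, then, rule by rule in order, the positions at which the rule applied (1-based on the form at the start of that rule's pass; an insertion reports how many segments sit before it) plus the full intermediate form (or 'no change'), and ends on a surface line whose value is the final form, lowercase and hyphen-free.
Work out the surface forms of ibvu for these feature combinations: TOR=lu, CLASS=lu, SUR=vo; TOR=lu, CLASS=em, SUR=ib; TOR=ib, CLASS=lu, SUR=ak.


cell TOR=lu, CLASS=lu, SUR=vo:
underlying: sam-ibvu-f-oz
1. 0 -> e / C _ C: inserts after position(s) 5: samibevufoz
2. g -> k, z -> s / _ #: fires at position(s) 11: samibevufos
3. e -> o, i -> u / B C0 _: fires at position(s) 4: samubevufos
4. e -> o, i -> u / B C0 _: fires at position(s) 6: samubovufos
surface: samubovufos

cell TOR=lu, CLASS=em, SUR=ib:
underlying: ni-ibvu-f-e
1. 0 -> e / C _ C: inserts after position(s) 4: niibevufe
2. g -> k, z -> s / _ #: no change
3. e -> o, i -> u / B C0 _: fires at position(s) 9: niibevufo
4. e -> o, i -> u / B C0 _: no change
surface: niibevufo

cell TOR=ib, CLASS=lu, SUR=ak:
underlying: b-ibvu-neg-oz
1. 0 -> e / C _ C: inserts after position(s) 3: bibevunegoz
2. g -> k, z -> s / _ #: fires at position(s) 11: bibevunegos
3. e -> o, i -> u / B C0 _: fires at position(s) 8: bibevunogos
4. e -> o, i -> u / B C0 _: no change
surface: bibevunogos


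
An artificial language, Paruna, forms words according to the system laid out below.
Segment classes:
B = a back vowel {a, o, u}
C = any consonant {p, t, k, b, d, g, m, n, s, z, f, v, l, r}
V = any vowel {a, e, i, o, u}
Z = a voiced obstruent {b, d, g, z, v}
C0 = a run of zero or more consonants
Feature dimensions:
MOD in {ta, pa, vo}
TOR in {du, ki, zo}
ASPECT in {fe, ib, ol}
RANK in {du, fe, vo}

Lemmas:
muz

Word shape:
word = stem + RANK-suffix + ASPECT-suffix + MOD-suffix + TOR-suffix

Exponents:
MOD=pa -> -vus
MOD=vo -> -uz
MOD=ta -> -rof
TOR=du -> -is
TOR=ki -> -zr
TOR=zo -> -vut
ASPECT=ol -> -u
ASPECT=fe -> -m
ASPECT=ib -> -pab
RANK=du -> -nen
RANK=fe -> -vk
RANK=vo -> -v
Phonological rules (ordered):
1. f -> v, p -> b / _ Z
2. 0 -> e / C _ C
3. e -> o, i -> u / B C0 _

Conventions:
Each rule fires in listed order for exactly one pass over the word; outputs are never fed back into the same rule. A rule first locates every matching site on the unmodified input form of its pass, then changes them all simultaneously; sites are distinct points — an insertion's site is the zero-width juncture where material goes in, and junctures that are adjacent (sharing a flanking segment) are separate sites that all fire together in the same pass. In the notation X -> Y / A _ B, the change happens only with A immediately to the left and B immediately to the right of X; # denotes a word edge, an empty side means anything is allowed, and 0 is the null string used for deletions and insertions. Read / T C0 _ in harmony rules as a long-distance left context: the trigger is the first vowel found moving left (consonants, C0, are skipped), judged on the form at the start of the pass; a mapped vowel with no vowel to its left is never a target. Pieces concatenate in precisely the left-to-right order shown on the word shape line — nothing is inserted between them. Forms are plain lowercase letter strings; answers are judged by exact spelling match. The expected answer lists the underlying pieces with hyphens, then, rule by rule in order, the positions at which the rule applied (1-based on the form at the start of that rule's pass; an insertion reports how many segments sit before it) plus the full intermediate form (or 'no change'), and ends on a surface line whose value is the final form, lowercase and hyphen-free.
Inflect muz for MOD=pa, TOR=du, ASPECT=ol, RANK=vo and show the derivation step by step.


underlying: muz-v-u-vus-is
1. f -> v, p -> b / _ Z: no change
2. 0 -> e / C _ C: inserts after position(s) 3: muzevuvusis
3. e -> o, i -> u / B C0 _: fires at position(s) 4, 10: muzovuvusus
surface: muzovuvusus


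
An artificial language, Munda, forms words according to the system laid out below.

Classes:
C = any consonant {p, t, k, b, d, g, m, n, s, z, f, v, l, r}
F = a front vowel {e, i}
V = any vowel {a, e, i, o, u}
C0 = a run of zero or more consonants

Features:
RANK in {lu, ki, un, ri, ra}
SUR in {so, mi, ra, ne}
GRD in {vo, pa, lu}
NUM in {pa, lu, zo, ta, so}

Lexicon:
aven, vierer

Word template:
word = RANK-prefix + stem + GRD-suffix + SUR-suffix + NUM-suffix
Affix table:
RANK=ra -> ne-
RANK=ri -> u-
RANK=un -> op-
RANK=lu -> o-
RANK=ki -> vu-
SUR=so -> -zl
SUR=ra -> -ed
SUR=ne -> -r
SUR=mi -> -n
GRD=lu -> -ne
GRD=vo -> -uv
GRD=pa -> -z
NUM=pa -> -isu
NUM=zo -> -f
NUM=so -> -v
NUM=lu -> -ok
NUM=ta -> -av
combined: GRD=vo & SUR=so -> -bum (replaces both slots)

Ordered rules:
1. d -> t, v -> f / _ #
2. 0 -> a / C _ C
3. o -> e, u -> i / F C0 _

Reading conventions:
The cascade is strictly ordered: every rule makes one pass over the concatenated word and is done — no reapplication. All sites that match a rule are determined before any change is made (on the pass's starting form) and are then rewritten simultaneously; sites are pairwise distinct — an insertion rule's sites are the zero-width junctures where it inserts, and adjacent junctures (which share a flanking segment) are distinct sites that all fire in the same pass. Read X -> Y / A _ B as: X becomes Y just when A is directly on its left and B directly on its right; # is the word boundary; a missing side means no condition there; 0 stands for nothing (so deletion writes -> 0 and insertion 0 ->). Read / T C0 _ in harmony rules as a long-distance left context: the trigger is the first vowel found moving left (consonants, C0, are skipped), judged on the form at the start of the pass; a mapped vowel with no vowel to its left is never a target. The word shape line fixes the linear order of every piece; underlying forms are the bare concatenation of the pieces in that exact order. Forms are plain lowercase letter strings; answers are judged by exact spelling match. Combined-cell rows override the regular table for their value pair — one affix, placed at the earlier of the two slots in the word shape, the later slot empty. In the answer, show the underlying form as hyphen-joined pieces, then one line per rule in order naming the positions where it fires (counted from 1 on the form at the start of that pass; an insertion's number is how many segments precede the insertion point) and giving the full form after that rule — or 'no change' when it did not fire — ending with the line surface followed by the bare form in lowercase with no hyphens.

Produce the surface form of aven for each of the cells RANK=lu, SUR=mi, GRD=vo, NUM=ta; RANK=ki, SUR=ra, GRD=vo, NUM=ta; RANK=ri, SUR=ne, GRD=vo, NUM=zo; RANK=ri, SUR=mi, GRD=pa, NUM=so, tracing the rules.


cell RANK=lu, SUR=mi, GRD=vo, NUM=ta:
underlying: o-aven-uv-n-av
1. d -> t, v -> f / _ #: fires at position(s) 10: oavenuvnaf
2. 0 -> a / C _ C: inserts after position(s) 7: oavenuvanaf
3. o -> e, u -> i / F C0 _: fires at position(s) 6: oavenivanaf
surface: oavenivanaf

cell RANK=ki, SUR=ra, GRD=vo, NUM=ta:
underlying: vu-aven-uv-ed-av
1. d -> t, v -> f / _ #: fires at position(s) 12: vuavenuvedaf
2. 0 -> a / C _ C: no change
3. o -> e, u -> i / F C0 _: fires at position(s) 7: vuavenivedaf
surface: vuavenivedaf

cell RANK=ri, SUR=ne, GRD=vo, NUM=zo:
underlying: u-aven-uv-r-f
1. d -> t, v -> f / _ #: no change
2. 0 -> a / C _ C: inserts after position(s) 7, 8: uavenuvaraf
3. o -> e, u -> i / F C0 _: fires at position(s) 6: uavenivaraf
surface: uavenivaraf

cell RANK=ri, SUR=mi, GRD=pa, NUM=so:
underlying: u-aven-z-n-v
1. d -> t, v -> f / _ #: fires at position(s) 8: uavenznf
2. 0 -> a / C _ C: inserts after position(s) 5, 6, 7: uavenazanaf
3. o -> e, u -> i / F C0 _: no change
surface: uavenazanaf


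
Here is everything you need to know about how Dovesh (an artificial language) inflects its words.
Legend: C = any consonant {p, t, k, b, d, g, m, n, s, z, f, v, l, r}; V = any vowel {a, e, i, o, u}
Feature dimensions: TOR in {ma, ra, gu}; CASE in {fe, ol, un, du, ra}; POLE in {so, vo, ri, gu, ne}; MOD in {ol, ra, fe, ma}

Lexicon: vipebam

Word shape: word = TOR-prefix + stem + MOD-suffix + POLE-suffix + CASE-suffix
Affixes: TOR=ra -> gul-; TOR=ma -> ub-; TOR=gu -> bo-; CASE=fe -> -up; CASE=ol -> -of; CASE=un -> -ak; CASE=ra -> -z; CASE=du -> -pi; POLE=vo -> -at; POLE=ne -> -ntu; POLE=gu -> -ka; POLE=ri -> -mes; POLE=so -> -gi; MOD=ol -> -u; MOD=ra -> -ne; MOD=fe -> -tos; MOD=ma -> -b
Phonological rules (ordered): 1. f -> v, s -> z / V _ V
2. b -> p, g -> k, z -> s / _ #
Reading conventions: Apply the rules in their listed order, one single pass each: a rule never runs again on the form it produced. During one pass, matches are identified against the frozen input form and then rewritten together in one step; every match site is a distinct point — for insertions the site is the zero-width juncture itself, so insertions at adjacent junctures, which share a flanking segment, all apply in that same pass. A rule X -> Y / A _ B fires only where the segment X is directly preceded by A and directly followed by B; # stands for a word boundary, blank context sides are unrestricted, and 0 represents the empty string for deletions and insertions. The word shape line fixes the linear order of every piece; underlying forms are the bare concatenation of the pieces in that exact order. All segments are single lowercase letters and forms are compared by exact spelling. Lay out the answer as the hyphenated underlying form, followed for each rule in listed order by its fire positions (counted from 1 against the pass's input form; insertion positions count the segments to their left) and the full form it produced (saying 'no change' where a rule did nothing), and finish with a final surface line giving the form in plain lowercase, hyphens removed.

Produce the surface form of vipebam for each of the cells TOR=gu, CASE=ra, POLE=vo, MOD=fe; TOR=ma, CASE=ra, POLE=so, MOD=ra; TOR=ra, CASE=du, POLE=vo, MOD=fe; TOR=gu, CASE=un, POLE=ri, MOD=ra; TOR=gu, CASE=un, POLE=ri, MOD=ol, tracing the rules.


cell TOR=gu, CASE=ra, POLE=vo, MOD=fe:
underlying: bo-vipebam-tos-at-z
1. f -> v, s -> z / V _ V: fires at position(s) 12: bovipebamtozatz
2. b -> p, g -> k, z -> s / _ #: fires at position(s) 15: bovipebamtozats
surface: bovipebamtozats

cell TOR=ma, CASE=ra, POLE=so, MOD=ra:
underlying: ub-vipebam-ne-gi-z
1. f -> v, s -> z / V _ V: no change
2. b -> p, g -> k, z -> s / _ #: fires at position(s) 14: ubvipebamnegis
surface: ubvipebamnegis

cell TOR=ra, CASE=du, POLE=vo, MOD=fe:
underlying: gul-vipebam-tos-at-pi
1. f -> v, s -> z / V _ V: fires at position(s) 13: gulvipebamtozatpi
2. b -> p, g -> k, z -> s / _ #: no change
surface: gulvipebamtozatpi

cell TOR=gu, CASE=un, POLE=ri, MOD=ra:
underlying: bo-vipebam-ne-mes-ak
1. f -> v, s -> z / V _ V: fires at position(s) 14: bovipebamnemezak
2. b -> p, g -> k, z -> s / _ #: no change
surface: bovipebamnemezak

cell TOR=gu, CASE=un, POLE=ri, MOD=ol:
underlying: bo-vipebam-u-mes-ak
1. f -> v, s -> z / V _ V: fires at position(s) 13: bovipebamumezak
2. b -> p, g -> k, z -> s / _ #: no change
surface: bovipebamumezak


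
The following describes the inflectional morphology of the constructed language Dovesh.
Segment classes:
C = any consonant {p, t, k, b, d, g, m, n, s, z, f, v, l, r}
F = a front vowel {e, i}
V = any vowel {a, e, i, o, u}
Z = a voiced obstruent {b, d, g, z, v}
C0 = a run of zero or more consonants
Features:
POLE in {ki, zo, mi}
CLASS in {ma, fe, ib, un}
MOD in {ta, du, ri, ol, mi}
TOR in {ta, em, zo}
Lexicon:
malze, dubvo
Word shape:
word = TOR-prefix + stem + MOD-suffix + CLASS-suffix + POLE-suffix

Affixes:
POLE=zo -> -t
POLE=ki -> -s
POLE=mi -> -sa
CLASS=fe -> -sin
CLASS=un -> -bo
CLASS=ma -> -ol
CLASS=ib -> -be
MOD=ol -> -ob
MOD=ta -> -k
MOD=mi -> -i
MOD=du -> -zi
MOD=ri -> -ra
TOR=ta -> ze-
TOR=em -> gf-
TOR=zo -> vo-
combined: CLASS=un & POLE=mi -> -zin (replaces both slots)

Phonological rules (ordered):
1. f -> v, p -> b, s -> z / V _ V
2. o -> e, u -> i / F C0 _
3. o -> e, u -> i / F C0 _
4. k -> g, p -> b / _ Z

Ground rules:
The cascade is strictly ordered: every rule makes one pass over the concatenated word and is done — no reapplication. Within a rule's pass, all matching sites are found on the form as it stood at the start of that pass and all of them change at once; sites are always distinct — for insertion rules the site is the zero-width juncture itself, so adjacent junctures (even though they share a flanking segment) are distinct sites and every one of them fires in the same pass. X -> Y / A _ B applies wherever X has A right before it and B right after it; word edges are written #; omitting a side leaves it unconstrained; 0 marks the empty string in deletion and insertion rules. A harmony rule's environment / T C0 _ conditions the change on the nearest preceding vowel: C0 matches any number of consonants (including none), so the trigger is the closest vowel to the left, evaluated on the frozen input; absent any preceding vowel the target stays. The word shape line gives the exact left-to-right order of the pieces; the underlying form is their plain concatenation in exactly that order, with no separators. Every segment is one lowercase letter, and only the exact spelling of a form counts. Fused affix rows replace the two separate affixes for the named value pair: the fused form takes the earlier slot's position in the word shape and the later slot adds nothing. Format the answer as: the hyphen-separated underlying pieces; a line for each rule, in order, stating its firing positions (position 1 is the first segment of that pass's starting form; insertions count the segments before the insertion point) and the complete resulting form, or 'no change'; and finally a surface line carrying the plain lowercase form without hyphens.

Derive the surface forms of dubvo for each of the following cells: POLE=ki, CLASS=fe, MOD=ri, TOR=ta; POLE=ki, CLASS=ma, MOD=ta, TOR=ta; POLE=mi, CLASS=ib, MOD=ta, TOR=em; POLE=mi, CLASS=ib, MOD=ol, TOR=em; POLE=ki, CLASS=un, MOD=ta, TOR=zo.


cell POLE=ki, CLASS=fe, MOD=ri, TOR=ta:
underlying: ze-dubvo-ra-sin-s
1. f -> v, p -> b, s -> z / V _ V: fires at position(s) 10: zedubvorazins
2. o -> e, u -> i / F C0 _: fires at position(s) 4: zedibvorazins
3. o -> e, u -> i / F C0 _: fires at position(s) 7: zedibverazins
4. k -> g, p -> b / _ Z: no change
surface: zedibverazins

cell POLE=ki, CLASS=ma, MOD=ta, TOR=ta:
underlying: ze-dubvo-k-ol-s
1. f -> v, p -> b, s -> z / V _ V: no change
2. o -> e, u -> i / F C0 _: fires at position(s) 4: zedibvokols
3. o -> e, u -> i / F C0 _: fires at position(s) 7: zedibvekols
4. k -> g, p -> b / _ Z: no change
surface: zedibvekols

cell POLE=mi, CLASS=ib, MOD=ta, TOR=em:
underlying: gf-dubvo-k-be-sa
1. f -> v, p -> b, s -> z / V _ V: fires at position(s) 11: gfdubvokbeza
2. o -> e, u -> i / F C0 _: no change
3. o -> e, u -> i / F C0 _: no change
4. k -> g, p -> b / _ Z: fires at position(s) 8: gfdubvogbeza
surface: gfdubvogbeza

cell POLE=mi, CLASS=ib, MOD=ol, TOR=em:
underlying: gf-dubvo-ob-be-sa
1. f -> v, p -> b, s -> z / V _ V: fires at position(s) 12: gfdubvoobbeza
2. o -> e, u -> i / F C0 _: no change
3. o -> e, u -> i / F C0 _: no change
4. k -> g, p -> b / _ Z: no change
surface: gfdubvoobbeza

cell POLE=ki, CLASS=un, MOD=ta, TOR=zo:
underlying: vo-dubvo-k-bo-s
1. f -> v, p -> b, s -> z / V _ V: no change
2. o -> e, u -> i / F C0 _: no change
3. o -> e, u -> i / F C0 _: no change
4. k -> g, p -> b / _ Z: fires at position(s) 8: vodubvogbos
surface: vodubvogbos


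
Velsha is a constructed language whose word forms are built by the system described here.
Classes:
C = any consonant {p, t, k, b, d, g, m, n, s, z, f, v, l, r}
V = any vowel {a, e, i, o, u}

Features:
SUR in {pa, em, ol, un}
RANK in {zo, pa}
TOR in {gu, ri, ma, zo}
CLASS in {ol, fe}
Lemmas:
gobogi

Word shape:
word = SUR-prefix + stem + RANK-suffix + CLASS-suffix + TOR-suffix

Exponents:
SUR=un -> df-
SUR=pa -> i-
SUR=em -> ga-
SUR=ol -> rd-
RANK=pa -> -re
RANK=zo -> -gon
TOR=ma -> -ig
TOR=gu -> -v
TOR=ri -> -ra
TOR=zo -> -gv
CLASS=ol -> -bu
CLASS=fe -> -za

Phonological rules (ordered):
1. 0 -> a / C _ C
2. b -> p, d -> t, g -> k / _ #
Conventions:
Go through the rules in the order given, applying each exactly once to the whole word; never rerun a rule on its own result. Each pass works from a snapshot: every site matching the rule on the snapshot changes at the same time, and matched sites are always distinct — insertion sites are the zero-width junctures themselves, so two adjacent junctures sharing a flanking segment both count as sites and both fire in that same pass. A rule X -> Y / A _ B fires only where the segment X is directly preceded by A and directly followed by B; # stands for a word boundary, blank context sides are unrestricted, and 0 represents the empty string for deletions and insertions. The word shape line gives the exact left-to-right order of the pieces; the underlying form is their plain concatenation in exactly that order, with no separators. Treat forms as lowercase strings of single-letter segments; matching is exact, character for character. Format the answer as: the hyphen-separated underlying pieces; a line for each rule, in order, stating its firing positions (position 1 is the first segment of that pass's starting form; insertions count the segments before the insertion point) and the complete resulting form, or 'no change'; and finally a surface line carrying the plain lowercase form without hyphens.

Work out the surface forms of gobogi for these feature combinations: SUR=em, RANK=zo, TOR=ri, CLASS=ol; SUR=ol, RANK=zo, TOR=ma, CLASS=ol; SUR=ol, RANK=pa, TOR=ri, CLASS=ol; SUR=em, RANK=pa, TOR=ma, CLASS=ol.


cell SUR=em, RANK=zo, TOR=ri, CLASS=ol:
underlying: ga-gobogi-gon-bu-ra
1. 0 -> a / C _ C: inserts after position(s) 11: gagobogigonabura
2. b -> p, d -> t, g -> k / _ #: no change
surface: gagobogigonabura

cell SUR=ol, RANK=zo, TOR=ma, CLASS=ol:
underlying: rd-gobogi-gon-bu-ig
1. 0 -> a / C _ C: inserts after position(s) 1, 2, 11: radagobogigonabuig
2. b -> p, d -> t, g -> k / _ #: fires at position(s) 18: radagobogigonabuik
surface: radagobogigonabuik

cell SUR=ol, RANK=pa, TOR=ri, CLASS=ol:
underlying: rd-gobogi-re-bu-ra
1. 0 -> a / C _ C: inserts after position(s) 1, 2: radagobogirebura
2. b -> p, d -> t, g -> k / _ #: no change
surface: radagobogirebura

cell SUR=em, RANK=pa, TOR=ma, CLASS=ol:
underlying: ga-gobogi-re-bu-ig
1. 0 -> a / C _ C: no change
2. b -> p, d -> t, g -> k / _ #: fires at position(s) 14: gagobogirebuik
surface: gagobogirebuik


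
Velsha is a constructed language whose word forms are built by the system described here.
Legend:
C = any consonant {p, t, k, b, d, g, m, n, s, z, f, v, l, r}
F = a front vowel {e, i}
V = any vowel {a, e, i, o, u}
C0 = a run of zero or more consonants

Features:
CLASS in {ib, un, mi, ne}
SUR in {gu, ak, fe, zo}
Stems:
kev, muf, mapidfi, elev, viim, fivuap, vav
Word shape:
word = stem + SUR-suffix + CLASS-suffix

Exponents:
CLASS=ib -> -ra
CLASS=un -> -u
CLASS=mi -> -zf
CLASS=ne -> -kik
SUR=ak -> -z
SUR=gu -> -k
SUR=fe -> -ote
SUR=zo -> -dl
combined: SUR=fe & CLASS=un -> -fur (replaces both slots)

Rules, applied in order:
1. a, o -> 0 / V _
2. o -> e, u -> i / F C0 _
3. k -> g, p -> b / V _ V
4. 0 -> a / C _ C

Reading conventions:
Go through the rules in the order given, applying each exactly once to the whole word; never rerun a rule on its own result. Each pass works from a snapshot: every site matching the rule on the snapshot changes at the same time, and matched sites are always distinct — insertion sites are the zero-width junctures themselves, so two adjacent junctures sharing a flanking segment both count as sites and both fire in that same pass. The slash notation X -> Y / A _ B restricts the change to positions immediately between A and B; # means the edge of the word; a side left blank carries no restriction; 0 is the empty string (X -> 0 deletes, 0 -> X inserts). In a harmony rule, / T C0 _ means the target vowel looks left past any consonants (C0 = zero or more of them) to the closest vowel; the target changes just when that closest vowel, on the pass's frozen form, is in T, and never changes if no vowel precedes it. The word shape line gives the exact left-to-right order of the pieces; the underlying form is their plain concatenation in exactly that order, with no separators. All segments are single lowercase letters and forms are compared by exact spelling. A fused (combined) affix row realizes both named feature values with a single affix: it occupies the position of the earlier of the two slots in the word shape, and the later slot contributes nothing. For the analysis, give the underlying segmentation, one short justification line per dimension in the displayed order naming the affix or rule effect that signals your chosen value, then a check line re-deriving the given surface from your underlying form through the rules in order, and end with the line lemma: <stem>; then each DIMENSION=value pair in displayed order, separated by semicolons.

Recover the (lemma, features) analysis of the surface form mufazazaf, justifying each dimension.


underlying: muf-z-zf
CLASS=mi - signalled by the affix -zf
SUR=ak - signalled by the affix -z
check: mufzzf -> mufzzf -> mufzzf -> mufzzf -> mufazazaf
lemma: muf; CLASS=mi; SUR=ak
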